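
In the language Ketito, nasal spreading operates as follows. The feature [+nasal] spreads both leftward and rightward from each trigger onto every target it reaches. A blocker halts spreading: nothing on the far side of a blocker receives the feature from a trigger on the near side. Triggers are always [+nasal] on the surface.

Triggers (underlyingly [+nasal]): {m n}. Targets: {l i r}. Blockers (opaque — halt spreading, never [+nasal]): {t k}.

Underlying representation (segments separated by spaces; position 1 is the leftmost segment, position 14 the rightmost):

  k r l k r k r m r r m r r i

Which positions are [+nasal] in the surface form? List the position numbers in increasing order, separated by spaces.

7 8 9 10 11 12 13 14

From /m/ at 8 rightward: 9 /r/ → [+nasal]; 10 /r/ → [+nasal]; 11 /m/ is itself a trigger — this domain ends here.
From /m/ at 8 leftward: 7 /r/ → [+nasal]; 6 /k/ blocks.
From /m/ at 11 rightward: 12 /r/ → [+nasal]; 13 /r/ → [+nasal]; 14 /i/ → [+nasal]; word edge.
From /m/ at 11 leftward: 10 /r/ → [+nasal]; 9 /r/ → [+nasal]; 8 /m/ is itself a trigger — this domain ends here.
Targets with no active source: positions 2 3 5 stay [-nasal].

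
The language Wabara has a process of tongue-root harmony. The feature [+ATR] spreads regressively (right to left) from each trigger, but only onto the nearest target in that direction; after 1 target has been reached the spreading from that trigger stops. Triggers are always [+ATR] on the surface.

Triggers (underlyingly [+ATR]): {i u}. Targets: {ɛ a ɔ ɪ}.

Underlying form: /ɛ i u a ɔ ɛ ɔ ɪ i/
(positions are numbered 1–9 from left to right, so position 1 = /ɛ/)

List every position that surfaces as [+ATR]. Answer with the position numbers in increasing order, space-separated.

1 2 3 8 9

From /i/ at 2 leftward: 1 /ɛ/ → [+ATR]; bound reached.
From /u/ at 3 leftward: 2 /i/ is itself a trigger — this domain ends here.
From /i/ at 9 leftward: 8 /ɪ/ → [+ATR]; bound reached.
Targets with no active source: positions 4 5 6 7 stay [-ATR].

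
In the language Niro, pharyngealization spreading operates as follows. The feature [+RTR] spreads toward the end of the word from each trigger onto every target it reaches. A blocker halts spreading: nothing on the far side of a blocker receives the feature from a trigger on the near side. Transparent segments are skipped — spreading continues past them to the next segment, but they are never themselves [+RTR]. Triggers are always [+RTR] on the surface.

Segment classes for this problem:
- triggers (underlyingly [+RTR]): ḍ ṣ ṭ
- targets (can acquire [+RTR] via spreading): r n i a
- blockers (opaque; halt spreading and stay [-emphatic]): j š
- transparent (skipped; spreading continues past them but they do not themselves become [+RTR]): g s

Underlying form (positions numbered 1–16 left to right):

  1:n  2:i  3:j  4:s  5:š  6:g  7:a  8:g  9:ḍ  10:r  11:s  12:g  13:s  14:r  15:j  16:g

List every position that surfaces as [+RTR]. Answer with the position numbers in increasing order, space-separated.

9 10 14

From /ḍ/ at 9 rightward: 10 /r/ → [+RTR]; 11 /s/ transparent; 12 /g/ transparent; 13 /s/ transparent; 14 /r/ → [+RTR]; 15 /j/ blocks.
Targets with no active source: positions 1 2 7 stay [-emphatic].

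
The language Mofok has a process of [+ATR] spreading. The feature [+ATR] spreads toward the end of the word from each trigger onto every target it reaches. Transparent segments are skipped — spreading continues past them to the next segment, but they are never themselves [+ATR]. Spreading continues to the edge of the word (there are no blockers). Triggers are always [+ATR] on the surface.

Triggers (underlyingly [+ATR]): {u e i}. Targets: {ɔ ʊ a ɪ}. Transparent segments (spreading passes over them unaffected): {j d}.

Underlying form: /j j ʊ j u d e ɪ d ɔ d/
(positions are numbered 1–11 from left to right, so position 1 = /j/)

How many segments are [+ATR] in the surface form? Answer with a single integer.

4

From /u/ at 5 rightward: 6 /d/ transparent; 7 /e/ is itself a trigger — this domain ends here.
From /e/ at 7 rightward: 8 /ɪ/ → [+ATR]; 9 /d/ transparent; 10 /ɔ/ → [+ATR]; 11 /d/ transparent; word edge.
Target with no active source: position 3 stays [-ATR].
[+ATR] positions on the surface: 5 7 8 10.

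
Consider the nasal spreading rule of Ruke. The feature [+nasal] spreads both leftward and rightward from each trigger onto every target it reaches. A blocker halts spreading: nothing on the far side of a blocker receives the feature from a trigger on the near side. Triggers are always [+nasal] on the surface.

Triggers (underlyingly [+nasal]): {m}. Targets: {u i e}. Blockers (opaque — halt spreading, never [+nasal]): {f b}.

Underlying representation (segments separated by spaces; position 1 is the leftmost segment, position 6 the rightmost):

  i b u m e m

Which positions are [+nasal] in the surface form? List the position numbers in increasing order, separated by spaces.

From /m/ at 4 rightward: 5 /e/ → [+nasal]; 6 /m/ is itself a trigger — this domain ends here.
From /m/ at 4 leftward: 3 /u/ → [+nasal]; 2 /b/ blocks.
From /m/ at 6 rightward: word edge.
From /m/ at 6 leftward: 5 /e/ → [+nasal]; 4 /m/ is itself a trigger — this domain ends here.
Target with no active source: position 1 stays [-nasal].

3 4 5 6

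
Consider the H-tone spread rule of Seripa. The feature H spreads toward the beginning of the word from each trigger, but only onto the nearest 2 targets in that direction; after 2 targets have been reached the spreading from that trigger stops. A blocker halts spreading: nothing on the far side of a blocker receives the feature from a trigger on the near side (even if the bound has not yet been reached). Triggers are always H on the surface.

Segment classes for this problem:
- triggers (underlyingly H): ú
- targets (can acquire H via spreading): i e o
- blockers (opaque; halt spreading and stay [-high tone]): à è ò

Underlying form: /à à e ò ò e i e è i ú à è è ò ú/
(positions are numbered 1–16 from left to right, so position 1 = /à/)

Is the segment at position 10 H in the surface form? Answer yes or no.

yes

From /ú/ at 11 leftward: 10 /i/ → H; 9 /è/ blocks.
From /ú/ at 16 leftward: 15 /ò/ blocks.
Targets with no active source: positions 3 6 7 8 stay [-high tone].
H positions on the surface: 10 11 16.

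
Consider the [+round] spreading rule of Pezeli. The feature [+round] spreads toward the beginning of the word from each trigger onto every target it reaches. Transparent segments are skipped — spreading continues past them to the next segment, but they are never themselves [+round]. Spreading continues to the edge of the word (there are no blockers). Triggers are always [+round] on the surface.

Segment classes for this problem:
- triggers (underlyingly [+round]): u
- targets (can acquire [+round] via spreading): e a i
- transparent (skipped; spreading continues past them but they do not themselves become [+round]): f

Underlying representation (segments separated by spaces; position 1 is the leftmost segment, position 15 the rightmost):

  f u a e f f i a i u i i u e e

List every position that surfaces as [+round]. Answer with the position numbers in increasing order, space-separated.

2 3 4 7 8 9 10 11 12 13

From /u/ at 2 leftward: 1 /f/ transparent; word edge.
From /u/ at 10 leftward: 9 /i/ → [+round]; 8 /a/ → [+round]; 7 /i/ → [+round]; 6 /f/ transparent; 5 /f/ transparent; 4 /e/ → [+round]; 3 /a/ → [+round]; 2 /u/ is itself a trigger — this domain ends here.
From /u/ at 13 leftward: 12 /i/ → [+round]; 11 /i/ → [+round]; 10 /u/ is itself a trigger — this domain ends here.
Targets with no active source: positions 14 15 stay [-round].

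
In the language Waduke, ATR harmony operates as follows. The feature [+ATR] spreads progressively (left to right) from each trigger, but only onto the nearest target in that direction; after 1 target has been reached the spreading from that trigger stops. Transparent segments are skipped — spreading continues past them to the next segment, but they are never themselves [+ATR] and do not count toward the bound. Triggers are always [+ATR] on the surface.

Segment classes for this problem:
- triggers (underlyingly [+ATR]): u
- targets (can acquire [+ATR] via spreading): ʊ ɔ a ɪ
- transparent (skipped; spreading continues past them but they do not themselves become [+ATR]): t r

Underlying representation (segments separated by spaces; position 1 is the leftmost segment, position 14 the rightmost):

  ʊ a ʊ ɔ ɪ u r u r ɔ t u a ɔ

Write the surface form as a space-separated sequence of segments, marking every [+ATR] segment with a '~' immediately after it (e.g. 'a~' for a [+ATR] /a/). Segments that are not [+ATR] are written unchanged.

ʊ a ʊ ɔ ɪ u~ r u~ r ɔ~ t u~ a~ ɔ

From /u/ at 6 rightward: 7 /r/ transparent; 8 /u/ is itself a trigger — this domain ends here.
From /u/ at 8 rightward: 9 /r/ transparent; 10 /ɔ/ → [+ATR]; bound reached.
From /u/ at 12 rightward: 13 /a/ → [+ATR]; bound reached.
Targets with no active source: positions 1 2 3 4 5 14 stay [-ATR].
[+ATR] positions on the surface: 6 8 10 12 13.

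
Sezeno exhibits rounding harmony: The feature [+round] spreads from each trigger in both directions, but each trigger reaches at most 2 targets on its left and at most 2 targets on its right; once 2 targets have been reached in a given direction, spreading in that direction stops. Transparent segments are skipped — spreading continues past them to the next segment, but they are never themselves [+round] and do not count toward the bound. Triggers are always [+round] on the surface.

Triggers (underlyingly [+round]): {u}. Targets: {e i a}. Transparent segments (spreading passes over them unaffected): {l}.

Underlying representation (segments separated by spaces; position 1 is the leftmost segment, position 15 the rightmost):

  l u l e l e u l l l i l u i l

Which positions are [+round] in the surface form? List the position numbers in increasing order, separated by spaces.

From /u/ at 2 rightward: 3 /l/ transparent; 4 /e/ → [+round]; 5 /l/ transparent; 6 /e/ → [+round]; bound reached.
From /u/ at 2 leftward: 1 /l/ transparent; word edge.
From /u/ at 7 rightward: 8 /l/ transparent; 9 /l/ transparent; 10 /l/ transparent; 11 /i/ → [+round]; 12 /l/ transparent; 13 /u/ is itself a trigger — this domain ends here.
From /u/ at 7 leftward: 6 /e/ → [+round]; 5 /l/ transparent; 4 /e/ → [+round]; bound reached.
From /u/ at 13 rightward: 14 /i/ → [+round]; 15 /l/ transparent; word edge.
From /u/ at 13 leftward: 12 /l/ transparent; 11 /i/ → [+round]; 10 /l/ transparent; 9 /l/ transparent; 8 /l/ transparent; 7 /u/ is itself a trigger — this domain ends here.

2 4 6 7 11 13 14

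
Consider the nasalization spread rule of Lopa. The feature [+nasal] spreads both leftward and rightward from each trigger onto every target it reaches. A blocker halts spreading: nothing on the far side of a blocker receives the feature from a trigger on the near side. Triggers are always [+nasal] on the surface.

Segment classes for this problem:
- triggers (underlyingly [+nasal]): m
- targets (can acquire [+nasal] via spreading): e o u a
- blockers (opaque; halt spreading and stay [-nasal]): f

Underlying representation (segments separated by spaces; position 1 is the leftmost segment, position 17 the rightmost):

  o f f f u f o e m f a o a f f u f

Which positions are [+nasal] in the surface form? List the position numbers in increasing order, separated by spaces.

From /m/ at 9 rightward: 10 /f/ blocks.
From /m/ at 9 leftward: 8 /e/ → [+nasal]; 7 /o/ → [+nasal]; 6 /f/ blocks.
Targets with no active source: positions 1 5 11 12 13 16 stay [-nasal].

7 8 9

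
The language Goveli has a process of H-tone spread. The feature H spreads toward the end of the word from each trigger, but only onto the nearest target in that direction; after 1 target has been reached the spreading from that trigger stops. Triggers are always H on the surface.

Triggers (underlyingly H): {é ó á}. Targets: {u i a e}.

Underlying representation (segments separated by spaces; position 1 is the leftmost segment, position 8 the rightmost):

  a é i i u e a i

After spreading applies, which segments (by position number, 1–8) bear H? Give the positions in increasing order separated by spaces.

From /é/ at 2 rightward: 3 /i/ → H; bound reached.
Targets with no active source: positions 1 4 5 6 7 8 stay [-high tone].

2 3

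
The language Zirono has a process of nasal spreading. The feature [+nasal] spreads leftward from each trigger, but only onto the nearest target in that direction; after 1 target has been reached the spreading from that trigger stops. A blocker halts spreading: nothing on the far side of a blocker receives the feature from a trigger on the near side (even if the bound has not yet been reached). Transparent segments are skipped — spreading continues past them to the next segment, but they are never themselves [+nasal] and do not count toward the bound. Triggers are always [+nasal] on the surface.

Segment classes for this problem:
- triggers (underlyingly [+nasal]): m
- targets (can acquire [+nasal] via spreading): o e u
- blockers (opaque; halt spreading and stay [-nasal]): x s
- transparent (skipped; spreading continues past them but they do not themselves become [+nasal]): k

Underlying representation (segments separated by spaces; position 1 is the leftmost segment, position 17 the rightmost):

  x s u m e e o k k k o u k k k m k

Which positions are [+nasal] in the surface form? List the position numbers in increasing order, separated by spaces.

From /m/ at 4 leftward: 3 /u/ → [+nasal]; bound reached.
From /m/ at 16 leftward: 15 /k/ transparent; 14 /k/ transparent; 13 /k/ transparent; 12 /u/ → [+nasal]; bound reached.
Targets with no active source: positions 5 6 7 11 stay [-nasal].

3 4 12 16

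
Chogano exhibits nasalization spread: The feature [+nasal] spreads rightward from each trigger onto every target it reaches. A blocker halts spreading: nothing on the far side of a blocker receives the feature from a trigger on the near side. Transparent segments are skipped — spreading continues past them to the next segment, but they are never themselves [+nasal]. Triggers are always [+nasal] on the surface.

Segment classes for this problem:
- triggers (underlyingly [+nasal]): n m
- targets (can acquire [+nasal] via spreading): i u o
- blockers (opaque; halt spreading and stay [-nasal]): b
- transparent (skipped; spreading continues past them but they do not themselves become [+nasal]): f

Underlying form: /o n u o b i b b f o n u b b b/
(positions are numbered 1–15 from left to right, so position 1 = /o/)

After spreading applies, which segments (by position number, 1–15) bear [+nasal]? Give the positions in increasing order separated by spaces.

From /n/ at 2 rightward: 3 /u/ → [+nasal]; 4 /o/ → [+nasal]; 5 /b/ blocks.
From /n/ at 11 rightward: 12 /u/ → [+nasal]; 13 /b/ blocks.
Targets with no active source: positions 1 6 10 stay [-nasal].

2 3 4 11 12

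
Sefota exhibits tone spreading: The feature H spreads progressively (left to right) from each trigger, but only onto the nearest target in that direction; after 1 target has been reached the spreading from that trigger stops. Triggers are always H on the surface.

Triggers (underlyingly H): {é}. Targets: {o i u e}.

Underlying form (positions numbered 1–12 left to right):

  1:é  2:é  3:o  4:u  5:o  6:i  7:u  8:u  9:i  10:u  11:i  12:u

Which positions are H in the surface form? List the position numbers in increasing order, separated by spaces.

1 2 3

From /é/ at 1 rightward: 2 /é/ is itself a trigger — this domain ends here.
From /é/ at 2 rightward: 3 /o/ → H; bound reached.
Targets with no active source: positions 4 5 6 7 8 9 10 11 12 stay [-high tone].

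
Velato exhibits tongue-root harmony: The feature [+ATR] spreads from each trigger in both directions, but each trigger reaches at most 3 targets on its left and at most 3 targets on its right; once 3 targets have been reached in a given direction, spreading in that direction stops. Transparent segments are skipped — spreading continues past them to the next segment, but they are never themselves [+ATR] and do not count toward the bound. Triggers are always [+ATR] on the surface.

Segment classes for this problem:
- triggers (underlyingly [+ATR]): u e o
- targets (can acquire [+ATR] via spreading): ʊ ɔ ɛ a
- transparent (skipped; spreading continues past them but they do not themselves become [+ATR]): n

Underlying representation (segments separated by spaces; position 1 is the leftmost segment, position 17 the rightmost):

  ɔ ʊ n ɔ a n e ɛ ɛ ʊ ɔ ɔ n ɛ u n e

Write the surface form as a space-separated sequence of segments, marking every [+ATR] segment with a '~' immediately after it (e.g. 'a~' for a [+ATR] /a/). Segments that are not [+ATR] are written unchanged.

ɔ ʊ~ n ɔ~ a~ n e~ ɛ~ ɛ~ ʊ~ ɔ~ ɔ~ n ɛ~ u~ n e~

From /e/ at 7 rightward: 8 /ɛ/ → [+ATR]; 9 /ɛ/ → [+ATR]; 10 /ʊ/ → [+ATR]; bound reached.
From /e/ at 7 leftward: 6 /n/ transparent; 5 /a/ → [+ATR]; 4 /ɔ/ → [+ATR]; 3 /n/ transparent; 2 /ʊ/ → [+ATR]; bound reached.
From /u/ at 15 rightward: 16 /n/ transparent; 17 /e/ is itself a trigger — this domain ends here.
From /u/ at 15 leftward: 14 /ɛ/ → [+ATR]; 13 /n/ transparent; 12 /ɔ/ → [+ATR]; 11 /ɔ/ → [+ATR]; bound reached.
From /e/ at 17 rightward: word edge.
From /e/ at 17 leftward: 16 /n/ transparent; 15 /u/ is itself a trigger — this domain ends here.
Target with no active source: position 1 stays [-ATR].
[+ATR] positions on the surface: 2 4 5 7 8 9 10 11 12 14 15 17.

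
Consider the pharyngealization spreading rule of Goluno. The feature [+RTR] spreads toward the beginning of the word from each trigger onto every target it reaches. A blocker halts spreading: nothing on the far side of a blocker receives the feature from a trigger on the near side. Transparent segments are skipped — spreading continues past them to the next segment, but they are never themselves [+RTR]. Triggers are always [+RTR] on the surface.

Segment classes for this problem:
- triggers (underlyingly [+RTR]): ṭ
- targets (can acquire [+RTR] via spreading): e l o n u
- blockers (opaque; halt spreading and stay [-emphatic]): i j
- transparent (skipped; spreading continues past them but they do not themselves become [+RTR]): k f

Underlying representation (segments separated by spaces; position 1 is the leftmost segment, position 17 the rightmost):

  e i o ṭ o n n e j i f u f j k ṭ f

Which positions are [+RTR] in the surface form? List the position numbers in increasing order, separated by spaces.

From /ṭ/ at 4 leftward: 3 /o/ → [+RTR]; 2 /i/ blocks.
From /ṭ/ at 16 leftward: 15 /k/ transparent; 14 /j/ blocks.
Targets with no active source: positions 1 5 6 7 8 12 stay [-emphatic].

3 4 16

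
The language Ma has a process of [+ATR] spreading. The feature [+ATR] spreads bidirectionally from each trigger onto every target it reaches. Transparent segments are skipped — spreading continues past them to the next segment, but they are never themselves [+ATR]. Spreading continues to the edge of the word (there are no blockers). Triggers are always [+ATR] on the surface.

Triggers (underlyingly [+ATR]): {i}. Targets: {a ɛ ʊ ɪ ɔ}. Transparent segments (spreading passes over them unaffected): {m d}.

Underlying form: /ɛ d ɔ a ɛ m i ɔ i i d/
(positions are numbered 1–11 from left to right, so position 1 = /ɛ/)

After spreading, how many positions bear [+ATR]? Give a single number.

From /i/ at 7 rightward: 8 /ɔ/ → [+ATR]; 9 /i/ is itself a trigger — this domain ends here.
From /i/ at 7 leftward: 6 /m/ transparent; 5 /ɛ/ → [+ATR]; 4 /a/ → [+ATR]; 3 /ɔ/ → [+ATR]; 2 /d/ transparent; 1 /ɛ/ → [+ATR]; word edge.
From /i/ at 9 rightward: 10 /i/ is itself a trigger — this domain ends here.
From /i/ at 9 leftward: 8 /ɔ/ → [+ATR]; 7 /i/ is itself a trigger — this domain ends here.
From /i/ at 10 rightward: 11 /d/ transparent; word edge.
From /i/ at 10 leftward: 9 /i/ is itself a trigger — this domain ends here.
[+ATR] positions on the surface: 1 3 4 5 7 8 9 10.

8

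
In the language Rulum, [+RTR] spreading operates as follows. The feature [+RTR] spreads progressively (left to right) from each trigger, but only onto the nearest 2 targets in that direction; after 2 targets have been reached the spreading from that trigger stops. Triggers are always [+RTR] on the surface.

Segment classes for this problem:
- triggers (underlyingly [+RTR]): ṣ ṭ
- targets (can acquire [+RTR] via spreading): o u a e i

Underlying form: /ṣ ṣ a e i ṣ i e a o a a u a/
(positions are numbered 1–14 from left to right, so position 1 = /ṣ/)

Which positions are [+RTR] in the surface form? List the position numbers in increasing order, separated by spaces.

From /ṣ/ at 1 rightward: 2 /ṣ/ is itself a trigger — this domain ends here.
From /ṣ/ at 2 rightward: 3 /a/ → [+RTR]; 4 /e/ → [+RTR]; bound reached.
From /ṣ/ at 6 rightward: 7 /i/ → [+RTR]; 8 /e/ → [+RTR]; bound reached.
Targets with no active source: positions 5 9 10 11 12 13 14 stay [-emphatic].

1 2 3 4 6 7 8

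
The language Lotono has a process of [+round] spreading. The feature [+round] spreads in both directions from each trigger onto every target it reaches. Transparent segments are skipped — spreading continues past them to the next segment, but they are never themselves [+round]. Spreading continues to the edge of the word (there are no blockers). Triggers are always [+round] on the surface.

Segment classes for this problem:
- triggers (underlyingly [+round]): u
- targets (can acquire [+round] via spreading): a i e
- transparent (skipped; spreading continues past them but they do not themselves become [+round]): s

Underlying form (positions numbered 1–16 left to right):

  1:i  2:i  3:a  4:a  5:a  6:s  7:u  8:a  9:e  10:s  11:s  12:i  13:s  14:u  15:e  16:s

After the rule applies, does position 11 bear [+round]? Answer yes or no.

no

From /u/ at 7 rightward: 8 /a/ → [+round]; 9 /e/ → [+round]; 10 /s/ transparent; 11 /s/ transparent; 12 /i/ → [+round]; 13 /s/ transparent; 14 /u/ is itself a trigger — this domain ends here.
From /u/ at 7 leftward: 6 /s/ transparent; 5 /a/ → [+round]; 4 /a/ → [+round]; 3 /a/ → [+round]; 2 /i/ → [+round]; 1 /i/ → [+round]; word edge.
From /u/ at 14 rightward: 15 /e/ → [+round]; 16 /s/ transparent; word edge.
From /u/ at 14 leftward: 13 /s/ transparent; 12 /i/ → [+round]; 11 /s/ transparent; 10 /s/ transparent; 9 /e/ → [+round]; 8 /a/ → [+round]; 7 /u/ is itself a trigger — this domain ends here.
[+round] positions on the surface: 1 2 3 4 5 7 8 9 12 14 15.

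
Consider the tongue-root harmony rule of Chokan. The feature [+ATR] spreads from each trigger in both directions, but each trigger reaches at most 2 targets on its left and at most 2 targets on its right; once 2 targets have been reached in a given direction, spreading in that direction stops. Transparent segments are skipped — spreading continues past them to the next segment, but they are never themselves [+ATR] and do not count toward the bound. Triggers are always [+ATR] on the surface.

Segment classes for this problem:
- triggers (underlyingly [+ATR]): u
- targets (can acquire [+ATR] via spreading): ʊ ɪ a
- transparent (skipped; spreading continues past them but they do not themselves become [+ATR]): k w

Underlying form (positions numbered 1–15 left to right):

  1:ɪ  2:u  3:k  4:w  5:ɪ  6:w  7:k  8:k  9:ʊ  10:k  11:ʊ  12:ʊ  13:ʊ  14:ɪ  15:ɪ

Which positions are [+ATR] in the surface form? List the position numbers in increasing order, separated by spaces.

From /u/ at 2 rightward: 3 /k/ transparent; 4 /w/ transparent; 5 /ɪ/ → [+ATR]; 6 /w/ transparent; 7 /k/ transparent; 8 /k/ transparent; 9 /ʊ/ → [+ATR]; bound reached.
From /u/ at 2 leftward: 1 /ɪ/ → [+ATR]; word edge.
Targets with no active source: positions 11 12 13 14 15 stay [-ATR].

1 2 5 9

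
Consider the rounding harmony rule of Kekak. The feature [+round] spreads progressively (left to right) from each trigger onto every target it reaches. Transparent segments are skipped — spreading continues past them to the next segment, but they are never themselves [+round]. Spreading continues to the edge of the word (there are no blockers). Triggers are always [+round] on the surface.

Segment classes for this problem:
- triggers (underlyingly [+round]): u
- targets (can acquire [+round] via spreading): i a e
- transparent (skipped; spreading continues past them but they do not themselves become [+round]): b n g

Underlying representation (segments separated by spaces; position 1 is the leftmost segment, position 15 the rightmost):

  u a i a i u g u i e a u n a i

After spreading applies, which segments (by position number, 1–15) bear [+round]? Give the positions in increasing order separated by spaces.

1 2 3 4 5 6 8 9 10 11 12 14 15

From /u/ at 1 rightward: 2 /a/ → [+round]; 3 /i/ → [+round]; 4 /a/ → [+round]; 5 /i/ → [+round]; 6 /u/ is itself a trigger — this domain ends here.
From /u/ at 6 rightward: 7 /g/ transparent; 8 /u/ is itself a trigger — this domain ends here.
From /u/ at 8 rightward: 9 /i/ → [+round]; 10 /e/ → [+round]; 11 /a/ → [+round]; 12 /u/ is itself a trigger — this domain ends here.
From /u/ at 12 rightward: 13 /n/ transparent; 14 /a/ → [+round]; 15 /i/ → [+round]; word edge.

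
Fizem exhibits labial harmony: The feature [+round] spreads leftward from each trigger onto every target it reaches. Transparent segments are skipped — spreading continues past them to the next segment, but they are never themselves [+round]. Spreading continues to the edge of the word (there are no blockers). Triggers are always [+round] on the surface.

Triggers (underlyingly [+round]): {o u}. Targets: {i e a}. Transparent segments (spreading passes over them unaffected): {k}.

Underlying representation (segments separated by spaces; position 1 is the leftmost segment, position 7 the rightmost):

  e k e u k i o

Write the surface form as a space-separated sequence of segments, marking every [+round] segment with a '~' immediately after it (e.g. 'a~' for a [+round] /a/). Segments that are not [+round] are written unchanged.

e~ k e~ u~ k i~ o~

From /u/ at 4 leftward: 3 /e/ → [+round]; 2 /k/ transparent; 1 /e/ → [+round]; word edge.
From /o/ at 7 leftward: 6 /i/ → [+round]; 5 /k/ transparent; 4 /u/ is itself a trigger — this domain ends here.
[+round] positions on the surface: 1 3 4 6 7.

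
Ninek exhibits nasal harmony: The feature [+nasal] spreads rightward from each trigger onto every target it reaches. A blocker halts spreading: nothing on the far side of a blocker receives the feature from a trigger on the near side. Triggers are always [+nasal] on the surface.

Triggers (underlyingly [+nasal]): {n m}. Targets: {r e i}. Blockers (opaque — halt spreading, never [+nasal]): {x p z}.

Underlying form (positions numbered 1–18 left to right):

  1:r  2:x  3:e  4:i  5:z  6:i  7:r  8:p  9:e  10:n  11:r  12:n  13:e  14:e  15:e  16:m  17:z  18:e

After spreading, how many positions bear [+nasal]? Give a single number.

7

From /n/ at 10 rightward: 11 /r/ → [+nasal]; 12 /n/ is itself a trigger — this domain ends here.
From /n/ at 12 rightward: 13 /e/ → [+nasal]; 14 /e/ → [+nasal]; 15 /e/ → [+nasal]; 16 /m/ is itself a trigger — this domain ends here.
From /m/ at 16 rightward: 17 /z/ blocks.
Targets with no active source: positions 1 3 4 6 7 9 18 stay [-nasal].
[+nasal] positions on the surface: 10 11 12 13 14 15 16.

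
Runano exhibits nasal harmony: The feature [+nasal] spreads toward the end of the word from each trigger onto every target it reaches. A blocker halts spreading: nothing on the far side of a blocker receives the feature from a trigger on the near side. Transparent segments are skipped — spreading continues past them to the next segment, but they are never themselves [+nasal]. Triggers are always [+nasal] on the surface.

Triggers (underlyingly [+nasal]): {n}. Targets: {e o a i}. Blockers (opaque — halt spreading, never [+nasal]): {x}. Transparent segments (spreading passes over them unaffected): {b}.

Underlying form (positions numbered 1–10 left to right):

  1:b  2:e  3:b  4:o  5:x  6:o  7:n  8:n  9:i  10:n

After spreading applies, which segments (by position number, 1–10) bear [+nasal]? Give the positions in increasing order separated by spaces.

From /n/ at 7 rightward: 8 /n/ is itself a trigger — this domain ends here.
From /n/ at 8 rightward: 9 /i/ → [+nasal]; 10 /n/ is itself a trigger — this domain ends here.
From /n/ at 10 rightward: word edge.
Targets with no active source: positions 2 4 6 stay [-nasal].

7 8 9 10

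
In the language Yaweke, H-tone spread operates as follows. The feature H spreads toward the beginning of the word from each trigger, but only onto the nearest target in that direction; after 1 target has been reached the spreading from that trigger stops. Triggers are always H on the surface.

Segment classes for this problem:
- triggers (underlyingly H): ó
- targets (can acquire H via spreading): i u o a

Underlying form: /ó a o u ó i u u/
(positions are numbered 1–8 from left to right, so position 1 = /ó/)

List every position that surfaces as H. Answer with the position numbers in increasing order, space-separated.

From /ó/ at 1 leftward: word edge.
From /ó/ at 5 leftward: 4 /u/ → H; bound reached.
Targets with no active source: positions 2 3 6 7 8 stay [-high tone].

1 4 5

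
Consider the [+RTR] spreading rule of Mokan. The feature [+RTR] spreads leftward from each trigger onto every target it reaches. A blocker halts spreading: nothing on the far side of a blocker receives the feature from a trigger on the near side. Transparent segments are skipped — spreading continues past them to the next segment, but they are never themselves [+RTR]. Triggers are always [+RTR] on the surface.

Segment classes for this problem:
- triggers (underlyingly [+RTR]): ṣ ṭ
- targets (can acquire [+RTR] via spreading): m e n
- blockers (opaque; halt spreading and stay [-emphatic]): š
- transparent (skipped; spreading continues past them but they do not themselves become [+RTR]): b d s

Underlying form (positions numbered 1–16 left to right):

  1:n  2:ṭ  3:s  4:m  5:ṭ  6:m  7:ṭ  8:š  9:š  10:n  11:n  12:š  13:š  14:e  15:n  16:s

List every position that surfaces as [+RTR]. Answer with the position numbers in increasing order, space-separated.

1 2 4 5 6 7

From /ṭ/ at 2 leftward: 1 /n/ → [+RTR]; word edge.
From /ṭ/ at 5 leftward: 4 /m/ → [+RTR]; 3 /s/ transparent; 2 /ṭ/ is itself a trigger — this domain ends here.
From /ṭ/ at 7 leftward: 6 /m/ → [+RTR]; 5 /ṭ/ is itself a trigger — this domain ends here.
Targets with no active source: positions 10 11 14 15 stay [-emphatic].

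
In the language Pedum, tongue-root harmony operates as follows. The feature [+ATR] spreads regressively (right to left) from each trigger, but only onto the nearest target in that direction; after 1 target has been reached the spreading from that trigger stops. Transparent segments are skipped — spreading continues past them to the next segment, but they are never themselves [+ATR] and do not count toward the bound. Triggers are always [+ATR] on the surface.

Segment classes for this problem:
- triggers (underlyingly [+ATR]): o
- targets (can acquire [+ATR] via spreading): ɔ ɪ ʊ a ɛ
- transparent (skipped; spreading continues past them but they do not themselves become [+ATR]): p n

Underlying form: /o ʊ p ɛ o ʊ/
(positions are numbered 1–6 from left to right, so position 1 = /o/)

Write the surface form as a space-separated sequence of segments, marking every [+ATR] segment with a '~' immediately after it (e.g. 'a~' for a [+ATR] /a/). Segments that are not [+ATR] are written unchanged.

o~ ʊ p ɛ~ o~ ʊ

From /o/ at 1 leftward: word edge.
From /o/ at 5 leftward: 4 /ɛ/ → [+ATR]; bound reached.
Targets with no active source: positions 2 6 stay [-ATR].
[+ATR] positions on the surface: 1 4 5.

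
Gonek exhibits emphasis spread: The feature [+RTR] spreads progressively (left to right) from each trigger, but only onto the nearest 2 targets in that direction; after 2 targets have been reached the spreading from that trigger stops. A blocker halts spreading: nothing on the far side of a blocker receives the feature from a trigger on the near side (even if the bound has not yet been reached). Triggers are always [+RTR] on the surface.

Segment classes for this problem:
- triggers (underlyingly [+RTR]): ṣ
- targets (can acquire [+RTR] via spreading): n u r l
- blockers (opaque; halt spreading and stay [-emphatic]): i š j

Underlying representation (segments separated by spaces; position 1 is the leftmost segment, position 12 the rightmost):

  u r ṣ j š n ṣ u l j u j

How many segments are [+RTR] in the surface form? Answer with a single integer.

From /ṣ/ at 3 rightward: 4 /j/ blocks.
From /ṣ/ at 7 rightward: 8 /u/ → [+RTR]; 9 /l/ → [+RTR]; bound reached.
Targets with no active source: positions 1 2 6 11 stay [-emphatic].
[+RTR] positions on the surface: 3 7 8 9.

4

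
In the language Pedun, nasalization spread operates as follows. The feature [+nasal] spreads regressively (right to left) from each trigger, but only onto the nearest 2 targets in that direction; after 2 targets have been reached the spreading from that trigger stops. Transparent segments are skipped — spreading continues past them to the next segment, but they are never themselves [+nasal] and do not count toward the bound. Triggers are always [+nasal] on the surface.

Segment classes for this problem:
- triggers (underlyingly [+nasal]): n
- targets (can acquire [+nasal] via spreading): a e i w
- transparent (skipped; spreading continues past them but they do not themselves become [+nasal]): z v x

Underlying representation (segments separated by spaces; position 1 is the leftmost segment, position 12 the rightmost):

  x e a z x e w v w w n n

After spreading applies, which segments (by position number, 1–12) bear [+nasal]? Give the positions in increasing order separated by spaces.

From /n/ at 11 leftward: 10 /w/ → [+nasal]; 9 /w/ → [+nasal]; bound reached.
From /n/ at 12 leftward: 11 /n/ is itself a trigger — this domain ends here.
Targets with no active source: positions 2 3 6 7 stay [-nasal].

9 10 11 12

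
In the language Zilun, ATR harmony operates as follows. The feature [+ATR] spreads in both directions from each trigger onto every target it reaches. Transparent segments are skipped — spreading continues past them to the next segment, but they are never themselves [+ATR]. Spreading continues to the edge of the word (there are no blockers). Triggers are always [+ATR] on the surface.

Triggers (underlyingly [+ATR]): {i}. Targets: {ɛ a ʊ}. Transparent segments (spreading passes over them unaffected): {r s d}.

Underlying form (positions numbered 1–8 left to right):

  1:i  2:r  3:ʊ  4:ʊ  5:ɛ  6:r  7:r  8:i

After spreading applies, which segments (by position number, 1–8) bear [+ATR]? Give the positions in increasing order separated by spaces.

1 3 4 5 8

From /i/ at 1 rightward: 2 /r/ transparent; 3 /ʊ/ → [+ATR]; 4 /ʊ/ → [+ATR]; 5 /ɛ/ → [+ATR]; 6 /r/ transparent; 7 /r/ transparent; 8 /i/ is itself a trigger — this domain ends here.
From /i/ at 1 leftward: word edge.
From /i/ at 8 rightward: word edge.
From /i/ at 8 leftward: 7 /r/ transparent; 6 /r/ transparent; 5 /ɛ/ → [+ATR]; 4 /ʊ/ → [+ATR]; 3 /ʊ/ → [+ATR]; 2 /r/ transparent; 1 /i/ is itself a trigger — this domain ends here.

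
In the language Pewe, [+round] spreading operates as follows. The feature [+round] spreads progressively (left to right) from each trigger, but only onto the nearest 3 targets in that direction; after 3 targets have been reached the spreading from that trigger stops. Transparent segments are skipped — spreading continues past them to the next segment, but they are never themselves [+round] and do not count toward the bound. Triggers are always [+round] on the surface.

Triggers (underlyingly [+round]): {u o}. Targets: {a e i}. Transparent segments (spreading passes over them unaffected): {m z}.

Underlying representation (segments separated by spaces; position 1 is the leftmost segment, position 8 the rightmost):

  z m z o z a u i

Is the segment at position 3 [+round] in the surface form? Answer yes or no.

no

From /o/ at 4 rightward: 5 /z/ transparent; 6 /a/ → [+round]; 7 /u/ is itself a trigger — this domain ends here.
From /u/ at 7 rightward: 8 /i/ → [+round]; word edge.
[+round] positions on the surface: 4 6 7 8.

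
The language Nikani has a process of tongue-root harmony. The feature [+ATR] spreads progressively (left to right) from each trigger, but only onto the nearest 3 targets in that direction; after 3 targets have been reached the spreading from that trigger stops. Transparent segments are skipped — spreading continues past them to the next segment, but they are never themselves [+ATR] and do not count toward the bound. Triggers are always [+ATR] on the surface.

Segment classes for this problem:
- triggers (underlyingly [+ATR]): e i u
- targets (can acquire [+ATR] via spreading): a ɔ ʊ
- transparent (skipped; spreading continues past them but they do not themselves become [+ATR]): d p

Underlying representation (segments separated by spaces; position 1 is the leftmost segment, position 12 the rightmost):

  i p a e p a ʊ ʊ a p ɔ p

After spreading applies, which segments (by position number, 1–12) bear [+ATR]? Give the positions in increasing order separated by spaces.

1 3 4 6 7 8

From /i/ at 1 rightward: 2 /p/ transparent; 3 /a/ → [+ATR]; 4 /e/ is itself a trigger — this domain ends here.
From /e/ at 4 rightward: 5 /p/ transparent; 6 /a/ → [+ATR]; 7 /ʊ/ → [+ATR]; 8 /ʊ/ → [+ATR]; bound reached.
Targets with no active source: positions 9 11 stay [-ATR].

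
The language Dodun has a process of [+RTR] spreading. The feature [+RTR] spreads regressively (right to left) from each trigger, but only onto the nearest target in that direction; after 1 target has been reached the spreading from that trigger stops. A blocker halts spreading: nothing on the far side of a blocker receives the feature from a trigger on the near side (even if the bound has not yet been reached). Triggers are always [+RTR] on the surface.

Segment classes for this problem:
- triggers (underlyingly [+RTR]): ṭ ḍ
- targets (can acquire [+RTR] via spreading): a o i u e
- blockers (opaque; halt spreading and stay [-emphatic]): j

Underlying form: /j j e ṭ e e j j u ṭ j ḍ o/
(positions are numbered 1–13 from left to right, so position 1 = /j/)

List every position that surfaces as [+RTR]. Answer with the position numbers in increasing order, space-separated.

3 4 9 10 12

From /ṭ/ at 4 leftward: 3 /e/ → [+RTR]; bound reached.
From /ṭ/ at 10 leftward: 9 /u/ → [+RTR]; bound reached.
From /ḍ/ at 12 leftward: 11 /j/ blocks.
Targets with no active source: positions 5 6 13 stay [-emphatic].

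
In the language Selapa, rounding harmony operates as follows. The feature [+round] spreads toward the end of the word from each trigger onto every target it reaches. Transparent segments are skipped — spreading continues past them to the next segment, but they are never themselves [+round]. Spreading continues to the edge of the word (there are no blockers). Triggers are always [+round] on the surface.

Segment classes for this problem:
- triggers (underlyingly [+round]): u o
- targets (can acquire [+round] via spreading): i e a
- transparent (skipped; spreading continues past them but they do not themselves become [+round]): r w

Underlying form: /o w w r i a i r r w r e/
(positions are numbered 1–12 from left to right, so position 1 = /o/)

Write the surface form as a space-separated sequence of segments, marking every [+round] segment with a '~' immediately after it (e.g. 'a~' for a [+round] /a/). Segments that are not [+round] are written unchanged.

From /o/ at 1 rightward: 2 /w/ transparent; 3 /w/ transparent; 4 /r/ transparent; 5 /i/ → [+round]; 6 /a/ → [+round]; 7 /i/ → [+round]; 8 /r/ transparent; 9 /r/ transparent; 10 /w/ transparent; 11 /r/ transparent; 12 /e/ → [+round]; word edge.
[+round] positions on the surface: 1 5 6 7 12.

o~ w w r i~ a~ i~ r r w r e~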